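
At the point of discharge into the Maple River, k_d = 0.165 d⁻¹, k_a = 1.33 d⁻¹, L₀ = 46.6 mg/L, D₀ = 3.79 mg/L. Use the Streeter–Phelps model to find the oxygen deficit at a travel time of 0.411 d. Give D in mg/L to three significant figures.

k_d L₀/(k_a−k_d) = 0.165×46.6/(1.33−0.165) = 7.689/1.165 = 6.600 mg/L.
e^(−k_d t) = e^(−0.165×0.4110) = 0.9344; e^(−k_a t) = e^(−1.33×0.4110) = 0.5789.
D = 6.600 × (0.9344 − 0.5789) + 3.79 × 0.5789 = 2.347 + 2.194 = 4.541 mg/L.

D ≈ 4.54 mg/L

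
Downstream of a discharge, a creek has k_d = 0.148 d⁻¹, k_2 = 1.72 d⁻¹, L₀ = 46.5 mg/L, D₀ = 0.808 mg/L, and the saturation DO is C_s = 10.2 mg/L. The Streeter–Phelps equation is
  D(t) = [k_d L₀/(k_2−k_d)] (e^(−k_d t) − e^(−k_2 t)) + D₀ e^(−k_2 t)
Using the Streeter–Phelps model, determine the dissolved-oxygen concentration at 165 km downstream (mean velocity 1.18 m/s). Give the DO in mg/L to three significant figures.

Travel time t = x/v = 165 km / (1.18 m/s) = 165000 m / 1.18 m/s = 139800 s = 1.618 d.
k_d L₀/(k_2−k_d) = 0.148×46.5/(1.72−0.148) = 6.882/1.572 = 4.378 mg/L.
e^(−k_d t) = e^(−0.148×1.618) = 0.7870; e^(−k_2 t) = e^(−1.72×1.618) = 0.06181.
D = 4.378 × (0.7870 − 0.06181) + 0.808 × 0.06181 = 3.175 + 0.04994 = 3.225 mg/L.
DO = C_s − D = 10.2 − 3.225 = 6.975 mg/L.

DO ≈ 6.98 mg/L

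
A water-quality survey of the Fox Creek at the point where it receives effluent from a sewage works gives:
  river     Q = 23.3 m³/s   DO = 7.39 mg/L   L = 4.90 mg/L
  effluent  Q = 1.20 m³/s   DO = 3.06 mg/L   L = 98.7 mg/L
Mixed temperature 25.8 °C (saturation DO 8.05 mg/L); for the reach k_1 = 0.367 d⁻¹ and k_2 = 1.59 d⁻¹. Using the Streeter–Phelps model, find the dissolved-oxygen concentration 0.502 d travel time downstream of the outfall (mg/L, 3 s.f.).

Mixed DO = (23.3×7.39 + 1.20×3.06)/(23.3+1.20) = 175.9/24.50 = 7.178 mg/L.
Mixed L₀ = (23.3×4.90 + 1.20×98.7)/(24.50) = 232.6/24.50 = 9.494 mg/L.
Initial deficit D₀ = C_s − DO₀ = 8.05 − 7.178 = 0.8721 mg/L.
D(0.502) = [0.367×9.494/(1.59−0.367)](e^(−0.367×0.502) − e^(−1.59×0.502)) + 0.8721 e^(−1.59×0.502)
= 2.849 × (0.8317 − 0.4501) + 0.8721 × 0.4501 = 1.480 mg/L.
DO = 8.05 − 1.480 = 6.570 mg/L.

DO ≈ 6.57 mg/L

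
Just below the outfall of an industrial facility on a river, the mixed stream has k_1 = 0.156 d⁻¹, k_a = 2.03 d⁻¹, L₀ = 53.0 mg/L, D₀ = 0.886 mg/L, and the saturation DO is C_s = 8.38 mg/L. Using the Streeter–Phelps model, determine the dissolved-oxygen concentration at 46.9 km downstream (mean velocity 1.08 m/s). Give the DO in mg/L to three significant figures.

Travel time t = x/v = 46.9 km / (1.08 m/s) = 46900 m / 1.08 m/s = 43430 s = 0.5026 d.
k_1 L₀/(k_a−k_1) = 0.156×53.0/(2.03−0.156) = 8.268/1.874 = 4.412 mg/L.
e^(−k_1 t) = e^(−0.156×0.5026) = 0.9246; e^(−k_a t) = e^(−2.03×0.5026) = 0.3605.
D = 4.412 × (0.9246 − 0.3605) + 0.886 × 0.3605 = 2.489 + 0.3194 = 2.808 mg/L.
DO = C_s − D = 8.38 − 2.808 = 5.572 mg/L.

DO ≈ 5.57 mg/L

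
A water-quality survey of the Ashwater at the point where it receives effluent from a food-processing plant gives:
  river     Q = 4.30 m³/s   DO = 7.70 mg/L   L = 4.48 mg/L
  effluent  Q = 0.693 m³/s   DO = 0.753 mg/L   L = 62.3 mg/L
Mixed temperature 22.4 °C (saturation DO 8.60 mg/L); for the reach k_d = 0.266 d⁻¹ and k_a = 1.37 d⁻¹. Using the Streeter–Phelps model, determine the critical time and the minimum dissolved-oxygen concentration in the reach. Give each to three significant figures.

t_c ≈ 0.611 d; minimum DO ≈ 6.54 mg/L

Mixed DO = (4.30×7.70 + 0.693×0.753)/(4.30+0.693) = 33.63/4.993 = 6.736 mg/L.
Mixed L₀ = (4.30×4.48 + 0.693×62.3)/(4.993) = 62.44/4.993 = 12.51 mg/L.
Initial deficit D₀ = C_s − DO₀ = 8.60 − 6.736 = 1.864 mg/L.
t_c = (1/1.104) ln[(1.37/0.266)(1 − 1.864×1.104/(0.266×12.51))] = 0.9058 × ln(1.964) = 0.6113 d.
D_c = (0.266/1.37) × 12.51 × e^(−0.266×0.6113) = 0.1942 × 12.51 × 0.8499 = 2.064 mg/L.
Minimum DO = 8.60 − 2.064 = 6.536 mg/L.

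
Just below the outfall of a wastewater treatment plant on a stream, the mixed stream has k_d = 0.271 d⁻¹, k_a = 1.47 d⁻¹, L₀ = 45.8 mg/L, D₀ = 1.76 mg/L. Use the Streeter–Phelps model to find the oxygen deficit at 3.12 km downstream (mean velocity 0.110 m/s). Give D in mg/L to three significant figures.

D ≈ 4.17 mg/L

Travel time t = x/v = 3.12 km / (0.110 m/s) = 3120 m / 0.110 m/s = 28360 s = 0.3283 d.
k_d L₀/(k_a−k_d) = 0.271×45.8/(1.47−0.271) = 12.41/1.199 = 10.35 mg/L.
e^(−k_d t) = e^(−0.271×0.3283) = 0.9149; e^(−k_a t) = e^(−1.47×0.3283) = 0.6172.
D = 10.35 × (0.9149 − 0.6172) + 1.76 × 0.6172 = 3.082 + 1.086 = 4.168 mg/L.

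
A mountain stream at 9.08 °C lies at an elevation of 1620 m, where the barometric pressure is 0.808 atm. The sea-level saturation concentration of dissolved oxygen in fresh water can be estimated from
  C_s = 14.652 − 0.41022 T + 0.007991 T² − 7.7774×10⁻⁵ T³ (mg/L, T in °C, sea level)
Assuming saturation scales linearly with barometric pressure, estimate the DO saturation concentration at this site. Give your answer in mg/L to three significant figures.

C_s ≈ 9.31 mg/L

At sea level: C_s = 14.652 − 0.41022×9.08 + 0.007991×9.08² − 7.7774×10⁻⁵×9.08³ = 11.53 mg/L.
Pressure correction: C_s' = 11.53 × 0.808 = 9.314 mg/L.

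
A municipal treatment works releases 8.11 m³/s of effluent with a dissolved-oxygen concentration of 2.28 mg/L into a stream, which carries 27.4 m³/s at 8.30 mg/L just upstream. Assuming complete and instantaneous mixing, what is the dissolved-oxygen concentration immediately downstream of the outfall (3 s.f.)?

Flow-weighted mixing: C = (Q_r C_r + Q_w C_w)/(Q_r + Q_w)
= (27.4×8.30 + 8.11×2.28)/(27.4 + 8.11) = 245.9/35.51 = 6.925 mg/L.

6.93 mg/L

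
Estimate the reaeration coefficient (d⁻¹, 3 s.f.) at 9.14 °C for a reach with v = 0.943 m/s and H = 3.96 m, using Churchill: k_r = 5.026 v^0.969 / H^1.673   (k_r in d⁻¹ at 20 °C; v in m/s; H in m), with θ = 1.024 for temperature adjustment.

k_r ≈ 0.367 d⁻¹

k_r(20) = 5.026 × 0.943^0.969 / 3.96^1.673 = 5.026 × 0.9447 / 9.999 = 0.4749 d⁻¹.
k_r(9.14) = 0.4749 × 1.024^(9.14−20) = 0.4749 × 0.7729 = 0.3670 d⁻¹.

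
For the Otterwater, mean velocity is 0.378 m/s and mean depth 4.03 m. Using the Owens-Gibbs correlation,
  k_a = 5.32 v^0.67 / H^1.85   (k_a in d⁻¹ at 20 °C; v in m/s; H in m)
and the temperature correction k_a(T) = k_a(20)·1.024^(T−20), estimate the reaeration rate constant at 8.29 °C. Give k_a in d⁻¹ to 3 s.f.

k_a ≈ 0.159 d⁻¹

k_a(20) = 5.32 × 0.378^0.67 / 4.03^1.85 = 5.32 × 0.5211 / 13.18 = 0.2104 d⁻¹.
k_a(8.29) = 0.2104 × 1.024^(8.29−20) = 0.2104 × 0.7575 = 0.1594 d⁻¹.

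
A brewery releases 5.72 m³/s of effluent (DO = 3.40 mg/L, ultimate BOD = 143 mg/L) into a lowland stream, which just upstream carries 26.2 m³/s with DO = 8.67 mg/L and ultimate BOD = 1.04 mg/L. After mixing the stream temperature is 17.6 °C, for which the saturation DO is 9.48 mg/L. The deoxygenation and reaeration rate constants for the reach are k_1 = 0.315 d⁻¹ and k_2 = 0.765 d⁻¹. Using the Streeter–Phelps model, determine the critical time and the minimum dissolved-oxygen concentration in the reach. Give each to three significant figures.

Mixed DO = (26.2×8.67 + 5.72×3.40)/(26.2+5.72) = 246.6/31.92 = 7.726 mg/L.
Mixed L₀ = (26.2×1.04 + 5.72×143)/(31.92) = 845.2/31.92 = 26.48 mg/L.
Initial deficit D₀ = C_s − DO₀ = 9.48 − 7.726 = 1.754 mg/L.
t_c = (1/0.4500) ln[(0.765/0.315)(1 − 1.754×0.4500/(0.315×26.48))] = 2.222 × ln(2.199) = 1.751 d.
D_c = (0.315/0.765) × 26.48 × e^(−0.315×1.751) = 0.4118 × 26.48 × 0.5761 = 6.281 mg/L.
Minimum DO = 9.48 − 6.281 = 3.199 mg/L.

t_c ≈ 1.75 d; minimum DO ≈ 3.20 mg/L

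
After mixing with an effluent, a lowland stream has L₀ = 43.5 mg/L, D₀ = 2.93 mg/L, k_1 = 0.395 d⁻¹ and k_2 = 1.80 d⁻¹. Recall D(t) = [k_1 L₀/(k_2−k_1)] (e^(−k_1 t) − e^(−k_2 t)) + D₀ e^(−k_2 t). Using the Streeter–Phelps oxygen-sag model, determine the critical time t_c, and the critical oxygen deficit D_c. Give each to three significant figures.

t_c ≈ 0.885 d; D_c ≈ 6.73 mg/L

t_c = [1/(k_2−k_1)] ln[(k_2/k_1)(1 − D₀(k_2−k_1)/(k_1 L₀))]
= [1/(1.80−0.395)] ln[(1.80/0.395)(1 − 2.93×1.405/(0.395×43.5))]
= (1/1.405) ln[4.557 × 0.7604] = 0.7117 × ln(3.465) = 0.7117 × 1.243 = 0.8845 d.
D_c = (k_1/k_2) L₀ e^(−k_1 t_c) = (0.395/1.80) × 43.5 × e^(−0.395×0.8845) = 0.2194 × 43.5 × 0.7051 = 6.731 mg/L.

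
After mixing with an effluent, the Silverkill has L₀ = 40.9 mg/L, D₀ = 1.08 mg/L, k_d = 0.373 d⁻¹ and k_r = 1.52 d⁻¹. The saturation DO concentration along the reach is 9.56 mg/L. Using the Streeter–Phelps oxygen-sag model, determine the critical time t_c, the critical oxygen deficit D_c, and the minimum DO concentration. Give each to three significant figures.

t_c ≈ 1.15 d; D_c ≈ 6.53 mg/L; min DO ≈ 3.03 mg/L

t_c = [1/(k_r−k_d)] ln[(k_r/k_d)(1 − D₀(k_r−k_d)/(k_d L₀))]
= [1/(1.52−0.373)] ln[(1.52/0.373)(1 − 1.08×1.147/(0.373×40.9))]
= (1/1.147) ln[4.075 × 0.9188] = 0.8718 × ln(3.744) = 0.8718 × 1.320 = 1.151 d.
D_c = (k_d/k_r) L₀ e^(−k_d t_c) = (0.373/1.52) × 40.9 × e^(−0.373×1.151) = 0.2454 × 40.9 × 0.6509 = 6.533 mg/L.
Minimum DO = C_s − D_c = 9.56 − 6.533 = 3.027 mg/L.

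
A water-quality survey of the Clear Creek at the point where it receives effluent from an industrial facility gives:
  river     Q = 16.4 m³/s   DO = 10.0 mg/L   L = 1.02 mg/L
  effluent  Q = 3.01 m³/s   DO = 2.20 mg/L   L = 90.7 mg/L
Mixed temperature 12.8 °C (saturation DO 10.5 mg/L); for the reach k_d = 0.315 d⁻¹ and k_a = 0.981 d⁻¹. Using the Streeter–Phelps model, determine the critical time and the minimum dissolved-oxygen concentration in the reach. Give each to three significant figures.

Mixed DO = (16.4×10.0 + 3.01×2.20)/(16.4+3.01) = 170.6/19.41 = 8.790 mg/L.
Mixed L₀ = (16.4×1.02 + 3.01×90.7)/(19.41) = 289.7/19.41 = 14.93 mg/L.
Initial deficit D₀ = C_s − DO₀ = 10.5 − 8.790 = 1.710 mg/L.
t_c = (1/0.6660) ln[(0.981/0.315)(1 − 1.710×0.6660/(0.315×14.93))] = 1.502 × ln(2.360) = 1.289 d.
D_c = (0.315/0.981) × 14.93 × e^(−0.315×1.289) = 0.3211 × 14.93 × 0.6662 = 3.193 mg/L.
Minimum DO = 10.5 − 3.193 = 7.307 mg/L.

t_c ≈ 1.29 d; minimum DO ≈ 7.31 mg/L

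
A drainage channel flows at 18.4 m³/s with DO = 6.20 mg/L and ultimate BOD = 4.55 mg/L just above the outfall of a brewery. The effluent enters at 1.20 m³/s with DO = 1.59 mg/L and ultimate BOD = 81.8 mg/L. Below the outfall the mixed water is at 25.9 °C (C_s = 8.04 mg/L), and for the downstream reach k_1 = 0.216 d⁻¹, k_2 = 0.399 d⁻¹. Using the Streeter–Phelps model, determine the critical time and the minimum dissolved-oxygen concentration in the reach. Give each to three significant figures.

t_c ≈ 2.18 d; minimum DO ≈ 4.90 mg/L

Mixed DO = (18.4×6.20 + 1.20×1.59)/(18.4+1.20) = 116.0/19.60 = 5.918 mg/L.
Mixed L₀ = (18.4×4.55 + 1.20×81.8)/(19.60) = 181.9/19.60 = 9.280 mg/L.
Initial deficit D₀ = C_s − DO₀ = 8.04 − 5.918 = 2.122 mg/L.
t_c = (1/0.1830) ln[(0.399/0.216)(1 − 2.122×0.1830/(0.216×9.280))] = 5.464 × ln(1.489) = 2.177 d.
D_c = (0.216/0.399) × 9.280 × e^(−0.216×2.177) = 0.5414 × 9.280 × 0.6249 = 3.139 mg/L.
Minimum DO = 8.04 − 3.139 = 4.901 mg/L.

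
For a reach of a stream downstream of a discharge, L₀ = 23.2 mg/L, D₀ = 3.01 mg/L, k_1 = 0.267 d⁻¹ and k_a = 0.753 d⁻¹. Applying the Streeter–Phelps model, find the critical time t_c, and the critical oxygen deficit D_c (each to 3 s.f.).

t_c ≈ 1.58 d; D_c ≈ 5.40 mg/L

t_c = [1/(k_a−k_1)] ln[(k_a/k_1)(1 − D₀(k_a−k_1)/(k_1 L₀))]
= [1/(0.753−0.267)] ln[(0.753/0.267)(1 − 3.01×0.4860/(0.267×23.2))]
= (1/0.4860) ln[2.820 × 0.7638] = 2.058 × ln(2.154) = 2.058 × 0.7674 = 1.579 d.
L(t_c) = L₀ e^(−k_1 t_c) = 23.2 × 0.6560 = 15.22 mg/L, and at the critical point k_a D_c = k_1 L, so D_c = (0.267/0.753) × 15.22 = 5.396 mg/L.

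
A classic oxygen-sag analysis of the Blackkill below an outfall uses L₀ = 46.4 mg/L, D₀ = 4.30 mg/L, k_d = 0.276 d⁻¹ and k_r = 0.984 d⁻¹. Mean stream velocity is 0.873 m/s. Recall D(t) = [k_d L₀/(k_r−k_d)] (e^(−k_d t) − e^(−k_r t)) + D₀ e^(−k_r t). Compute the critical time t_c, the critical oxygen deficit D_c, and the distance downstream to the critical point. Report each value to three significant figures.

t_c = [1/(k_r−k_d)] ln[(k_r/k_d)(1 − D₀(k_r−k_d)/(k_d L₀))]
= [1/(0.984−0.276)] ln[(0.984/0.276)(1 − 4.30×0.7080/(0.276×46.4))]
= (1/0.7080) ln[3.565 × 0.7623] = 1.412 × ln(2.718) = 1.412 × 0.9998 = 1.412 d.
D_c = (k_d/k_r) L₀ e^(−k_d t_c) = (0.276/0.984) × 46.4 × e^(−0.276×1.412) = 0.2805 × 46.4 × 0.6772 = 8.814 mg/L.
x_c = v t_c = 0.873 m/s × 1.412 d × 86400 s/d = 106500 m ≈ 107 km.

t_c ≈ 1.41 d; D_c ≈ 8.81 mg/L; x_c ≈ 107 km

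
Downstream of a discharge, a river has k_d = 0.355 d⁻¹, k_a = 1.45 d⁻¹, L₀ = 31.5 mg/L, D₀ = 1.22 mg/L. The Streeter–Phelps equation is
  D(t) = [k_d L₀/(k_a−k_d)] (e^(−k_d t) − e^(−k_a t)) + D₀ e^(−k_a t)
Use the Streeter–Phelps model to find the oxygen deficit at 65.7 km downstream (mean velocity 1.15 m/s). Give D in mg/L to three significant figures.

D ≈ 4.63 mg/L

Travel time t = x/v = 65.7 km / (1.15 m/s) = 65700 m / 1.15 m/s = 57130 s = 0.6612 d.
k_d L₀/(k_a−k_d) = 0.355×31.5/(1.45−0.355) = 11.18/1.095 = 10.21 mg/L.
e^(−k_d t) = e^(−0.355×0.6612) = 0.7908; e^(−k_a t) = e^(−1.45×0.6612) = 0.3834.
D = 10.21 × (0.7908 − 0.3834) + 1.22 × 0.3834 = 4.161 + 0.4677 = 4.628 mg/L.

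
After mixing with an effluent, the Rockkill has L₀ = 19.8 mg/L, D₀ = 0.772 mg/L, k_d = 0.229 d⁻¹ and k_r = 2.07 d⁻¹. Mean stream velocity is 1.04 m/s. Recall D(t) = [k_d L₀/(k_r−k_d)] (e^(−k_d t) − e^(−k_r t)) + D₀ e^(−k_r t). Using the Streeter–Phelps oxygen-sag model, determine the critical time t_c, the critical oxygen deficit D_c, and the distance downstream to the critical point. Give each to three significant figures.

t_c ≈ 0.992 d; D_c ≈ 1.75 mg/L; x_c ≈ 89.1 km

With k_r/k_d = 9.039 and 1 − D₀(k_r−k_d)/(k_d L₀) = 0.6865,
t_c = ln(9.039 × 0.6865) / (2.07 − 0.229) = ln(6.206) / 1.841 = 1.826/1.841 = 0.9916 d.
L(t_c) = L₀ e^(−k_d t_c) = 19.8 × 0.7969 = 15.78 mg/L, and at the critical point k_r D_c = k_d L, so D_c = (0.229/2.07) × 15.78 = 1.745 mg/L.
x_c = v t_c = 1.04 m/s × 0.9916 d × 86400 s/d = 89100 m ≈ 89.1 km.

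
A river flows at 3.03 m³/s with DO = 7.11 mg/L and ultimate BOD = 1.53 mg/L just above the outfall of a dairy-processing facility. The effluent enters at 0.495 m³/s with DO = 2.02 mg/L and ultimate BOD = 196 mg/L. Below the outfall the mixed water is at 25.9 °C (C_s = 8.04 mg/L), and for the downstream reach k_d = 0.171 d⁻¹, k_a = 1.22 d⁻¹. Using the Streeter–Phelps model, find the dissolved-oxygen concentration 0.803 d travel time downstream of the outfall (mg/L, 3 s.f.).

Mixed DO = (3.03×7.11 + 0.495×2.02)/(3.03+0.495) = 22.54/3.525 = 6.395 mg/L.
Mixed L₀ = (3.03×1.53 + 0.495×196)/(3.525) = 101.7/3.525 = 28.84 mg/L.
Initial deficit D₀ = C_s − DO₀ = 8.04 − 6.395 = 1.645 mg/L.
D(0.803) = [0.171×28.84/(1.22−0.171)](e^(−0.171×0.803) − e^(−1.22×0.803)) + 1.645 e^(−1.22×0.803)
= 4.701 × (0.8717 − 0.3754) + 1.645 × 0.3754 = 2.950 mg/L.
DO = 8.04 − 2.950 = 5.090 mg/L.

DO ≈ 5.09 mg/L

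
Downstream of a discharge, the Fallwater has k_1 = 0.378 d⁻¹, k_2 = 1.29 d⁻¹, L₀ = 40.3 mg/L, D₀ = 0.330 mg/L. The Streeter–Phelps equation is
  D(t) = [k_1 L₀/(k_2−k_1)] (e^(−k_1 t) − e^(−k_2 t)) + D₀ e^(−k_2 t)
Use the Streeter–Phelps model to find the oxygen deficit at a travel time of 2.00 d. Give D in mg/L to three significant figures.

D ≈ 6.60 mg/L

k_1 L₀/(k_2−k_1) = 0.378×40.3/(1.29−0.378) = 15.23/0.9120 = 16.70 mg/L.
e^(−k_1 t) = e^(−0.378×2.000) = 0.4695; e^(−k_2 t) = e^(−1.29×2.000) = 0.07577.
D = 16.70 × (0.4695 − 0.07577) + 0.330 × 0.07577 = 6.577 + 0.02501 = 6.602 mg/L.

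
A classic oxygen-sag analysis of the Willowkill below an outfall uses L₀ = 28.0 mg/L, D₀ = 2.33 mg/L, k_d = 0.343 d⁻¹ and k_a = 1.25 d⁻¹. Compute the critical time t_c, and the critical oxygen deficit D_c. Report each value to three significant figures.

t_c = [1/(k_a−k_d)] ln[(k_a/k_d)(1 − D₀(k_a−k_d)/(k_d L₀))]
= [1/(1.25−0.343)] ln[(1.25/0.343)(1 − 2.33×0.9070/(0.343×28.0))]
= (1/0.9070) ln[3.644 × 0.7800] = 1.103 × ln(2.842) = 1.103 × 1.045 = 1.152 d.
L(t_c) = L₀ e^(−k_d t_c) = 28.0 × 0.6736 = 18.86 mg/L, and at the critical point k_a D_c = k_d L, so D_c = (0.343/1.25) × 18.86 = 5.176 mg/L.

t_c ≈ 1.15 d; D_c ≈ 5.18 mg/L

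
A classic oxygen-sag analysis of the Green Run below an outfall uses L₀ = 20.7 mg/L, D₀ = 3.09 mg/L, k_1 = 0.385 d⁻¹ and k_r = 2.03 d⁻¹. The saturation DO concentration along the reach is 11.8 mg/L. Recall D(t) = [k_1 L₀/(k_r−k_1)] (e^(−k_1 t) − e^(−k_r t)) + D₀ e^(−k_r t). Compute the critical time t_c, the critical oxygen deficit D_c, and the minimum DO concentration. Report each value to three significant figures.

At the critical point dD/dt = 0, so k_1 L₀ e^(−k_1 t) = k_r D. Substituting D(t) from the Streeter–Phelps equation and solving for t gives
t_c = ln[(k_r/k_1)(1 − D₀(k_r−k_1)/(k_1 L₀))] / (k_r−k_1).
Here k_r−k_1 = 1.645 d⁻¹ and 1 − D₀(k_r−k_1)/(k_1 L₀) = 1 − 3.09×1.645/(0.385×20.7) = 0.3622, so
t_c = ln(5.273 × 0.3622) / 1.645 = 0.6470 / 1.645 = 0.3933 d.
L(t_c) = L₀ e^(−k_1 t_c) = 20.7 × 0.8595 = 17.79 mg/L, and at the critical point k_r D_c = k_1 L, so D_c = (0.385/2.03) × 17.79 = 3.374 mg/L.
Minimum DO = C_s − D_c = 11.8 − 3.374 = 8.426 mg/L.

t_c ≈ 0.393 d; D_c ≈ 3.37 mg/L; min DO ≈ 8.43 mg/L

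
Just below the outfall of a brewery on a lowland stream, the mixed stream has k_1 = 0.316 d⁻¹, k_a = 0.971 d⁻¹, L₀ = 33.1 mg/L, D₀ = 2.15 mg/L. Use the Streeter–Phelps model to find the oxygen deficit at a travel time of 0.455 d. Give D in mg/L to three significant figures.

k_1 L₀/(k_a−k_1) = 0.316×33.1/(0.971−0.316) = 10.46/0.6550 = 15.97 mg/L.
e^(−k_1 t) = e^(−0.316×0.4550) = 0.8661; e^(−k_a t) = e^(−0.971×0.4550) = 0.6429.
D = 15.97 × (0.8661 − 0.6429) + 2.15 × 0.6429 = 3.564 + 1.382 = 4.946 mg/L.

D ≈ 4.95 mg/L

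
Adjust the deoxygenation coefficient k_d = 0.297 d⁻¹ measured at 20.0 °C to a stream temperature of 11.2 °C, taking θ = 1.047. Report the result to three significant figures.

k_d ≈ 0.198 d⁻¹

k_d(T₂) = k_d(T₁) · θ^(T₂−T₁) = 0.297 × 1.047^(11.2−20.0)
= 0.297 × 1.047^-8.80 = 0.297 × 0.6675 = 0.1983 d⁻¹.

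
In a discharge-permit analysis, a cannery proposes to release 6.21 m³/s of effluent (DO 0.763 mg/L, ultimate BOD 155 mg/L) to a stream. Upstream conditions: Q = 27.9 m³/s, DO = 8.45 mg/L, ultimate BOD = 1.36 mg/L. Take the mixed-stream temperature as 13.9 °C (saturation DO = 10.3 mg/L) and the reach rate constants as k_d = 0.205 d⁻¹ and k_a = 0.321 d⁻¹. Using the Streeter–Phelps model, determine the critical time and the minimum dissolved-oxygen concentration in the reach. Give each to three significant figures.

t_c ≈ 3.31 d; minimum DO ≈ 0.792 mg/L

Mixed DO = (27.9×8.45 + 6.21×0.763)/(27.9+6.21) = 240.5/34.11 = 7.051 mg/L.
Mixed L₀ = (27.9×1.36 + 6.21×155)/(34.11) = 1000/34.11 = 29.33 mg/L.
Initial deficit D₀ = C_s − DO₀ = 10.3 − 7.051 = 3.249 mg/L.
t_c = (1/0.1160) ln[(0.321/0.205)(1 − 3.249×0.1160/(0.205×29.33))] = 8.621 × ln(1.468) = 3.308 d.
D_c = (0.205/0.321) × 29.33 × e^(−0.205×3.308) = 0.6386 × 29.33 × 0.5076 = 9.508 mg/L.
Minimum DO = 10.3 − 9.508 = 0.7918 mg/L.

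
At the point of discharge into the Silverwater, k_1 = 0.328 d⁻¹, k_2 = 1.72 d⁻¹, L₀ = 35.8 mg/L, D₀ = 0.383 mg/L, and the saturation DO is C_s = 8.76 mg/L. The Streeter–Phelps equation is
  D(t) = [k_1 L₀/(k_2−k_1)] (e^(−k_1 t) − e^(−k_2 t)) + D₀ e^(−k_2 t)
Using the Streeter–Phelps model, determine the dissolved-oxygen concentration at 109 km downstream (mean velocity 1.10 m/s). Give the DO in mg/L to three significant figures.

Travel time t = x/v = 109 km / (1.10 m/s) = 109000 m / 1.10 m/s = 99090 s = 1.147 d.
k_1 L₀/(k_2−k_1) = 0.328×35.8/(1.72−0.328) = 11.74/1.392 = 8.436 mg/L.
e^(−k_1 t) = e^(−0.328×1.147) = 0.6865; e^(−k_2 t) = e^(−1.72×1.147) = 0.1391.
D = 8.436 × (0.6865 − 0.1391) + 0.383 × 0.1391 = 4.618 + 0.05327 = 4.671 mg/L.
DO = C_s − D = 8.76 − 4.671 = 4.089 mg/L.

DO ≈ 4.09 mg/L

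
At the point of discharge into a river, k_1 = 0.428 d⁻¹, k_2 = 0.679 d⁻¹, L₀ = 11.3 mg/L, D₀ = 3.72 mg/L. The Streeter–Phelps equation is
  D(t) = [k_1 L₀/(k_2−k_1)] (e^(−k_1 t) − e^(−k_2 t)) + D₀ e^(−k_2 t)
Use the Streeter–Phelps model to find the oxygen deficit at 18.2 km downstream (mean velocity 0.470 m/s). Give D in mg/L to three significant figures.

D ≈ 4.44 mg/L

Travel time t = x/v = 18.2 km / (0.470 m/s) = 18200 m / 0.470 m/s = 38720 s = 0.4482 d.
k_1 L₀/(k_2−k_1) = 0.428×11.3/(0.679−0.428) = 4.836/0.2510 = 19.27 mg/L.
e^(−k_1 t) = e^(−0.428×0.4482) = 0.8255; e^(−k_2 t) = e^(−0.679×0.4482) = 0.7376.
D = 19.27 × (0.8255 − 0.7376) + 3.72 × 0.7376 = 1.692 + 2.744 = 4.436 mg/L.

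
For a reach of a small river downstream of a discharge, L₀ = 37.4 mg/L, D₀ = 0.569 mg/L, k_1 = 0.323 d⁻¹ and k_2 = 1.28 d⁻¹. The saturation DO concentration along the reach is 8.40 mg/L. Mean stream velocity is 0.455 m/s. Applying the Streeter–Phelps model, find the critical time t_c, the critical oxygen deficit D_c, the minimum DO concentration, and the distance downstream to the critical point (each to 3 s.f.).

t_c ≈ 1.39 d; D_c ≈ 6.02 mg/L; min DO ≈ 2.38 mg/L; x_c ≈ 54.7 km

With k_2/k_1 = 3.963 and 1 − D₀(k_2−k_1)/(k_1 L₀) = 0.9549,
t_c = ln(3.963 × 0.9549) / (1.28 − 0.323) = ln(3.784) / 0.9570 = 1.331/0.9570 = 1.391 d.
L(t_c) = L₀ e^(−k_1 t_c) = 37.4 × 0.6382 = 23.87 mg/L, and at the critical point k_2 D_c = k_1 L, so D_c = (0.323/1.28) × 23.87 = 6.023 mg/L.
Minimum DO = C_s − D_c = 8.40 − 6.023 = 2.377 mg/L.
x_c = v t_c = 0.455 m/s × 1.391 d × 86400 s/d = 54670 m ≈ 54.7 km.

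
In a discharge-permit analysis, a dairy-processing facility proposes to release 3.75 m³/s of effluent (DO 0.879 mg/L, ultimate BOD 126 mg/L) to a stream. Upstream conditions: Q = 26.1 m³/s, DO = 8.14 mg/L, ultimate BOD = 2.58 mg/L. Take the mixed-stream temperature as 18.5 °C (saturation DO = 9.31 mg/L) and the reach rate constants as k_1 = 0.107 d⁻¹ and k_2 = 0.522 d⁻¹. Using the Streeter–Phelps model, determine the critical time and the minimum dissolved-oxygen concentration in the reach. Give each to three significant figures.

Mixed DO = (26.1×8.14 + 3.75×0.879)/(26.1+3.75) = 215.8/29.85 = 7.228 mg/L.
Mixed L₀ = (26.1×2.58 + 3.75×126)/(29.85) = 539.8/29.85 = 18.09 mg/L.
Initial deficit D₀ = C_s − DO₀ = 9.31 − 7.228 = 2.082 mg/L.
t_c = (1/0.4150) ln[(0.522/0.107)(1 − 2.082×0.4150/(0.107×18.09))] = 2.410 × ln(2.700) = 2.393 d.
D_c = (0.107/0.522) × 18.09 × e^(−0.107×2.393) = 0.2050 × 18.09 × 0.7741 = 2.870 mg/L.
Minimum DO = 9.31 − 2.870 = 6.440 mg/L.

t_c ≈ 2.39 d; minimum DO ≈ 6.44 mg/L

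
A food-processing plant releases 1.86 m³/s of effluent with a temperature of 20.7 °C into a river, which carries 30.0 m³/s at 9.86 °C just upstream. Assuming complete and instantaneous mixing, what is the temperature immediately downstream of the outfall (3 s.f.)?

Flow-weighted mixing: C = (Q_r C_r + Q_w C_w)/(Q_r + Q_w)
= (30.0×9.86 + 1.86×20.7)/(30.0 + 1.86) = 334.3/31.86 = 10.49 °C.

10.5 °C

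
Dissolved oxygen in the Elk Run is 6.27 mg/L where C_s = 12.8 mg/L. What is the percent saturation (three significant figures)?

49.0 % saturation

% saturation = C/C_s × 100 = 6.27/12.8 × 100 = 49.0 %.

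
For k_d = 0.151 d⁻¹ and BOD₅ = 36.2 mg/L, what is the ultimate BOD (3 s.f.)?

BOD₅ = L₀(1 − e^(−5k_d)) ⇒ L₀ = BOD₅ / (1 − e^(−5×0.151))
= 36.2 / (1 − 0.4700) = 36.2 / 0.5300 = 68.30 mg/L.

L₀ ≈ 68.3 mg/L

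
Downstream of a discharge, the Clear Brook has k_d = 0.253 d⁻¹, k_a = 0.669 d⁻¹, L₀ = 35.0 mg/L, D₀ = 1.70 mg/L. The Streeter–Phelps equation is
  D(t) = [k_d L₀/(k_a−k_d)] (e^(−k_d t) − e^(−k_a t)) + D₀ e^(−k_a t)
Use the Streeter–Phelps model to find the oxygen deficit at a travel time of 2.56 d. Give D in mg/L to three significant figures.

D ≈ 7.60 mg/L

k_d L₀/(k_a−k_d) = 0.253×35.0/(0.669−0.253) = 8.855/0.4160 = 21.29 mg/L.
e^(−k_d t) = e^(−0.253×2.560) = 0.5233; e^(−k_a t) = e^(−0.669×2.560) = 0.1804.
D = 21.29 × (0.5233 − 0.1804) + 1.70 × 0.1804 = 7.298 + 0.3067 = 7.605 mg/L.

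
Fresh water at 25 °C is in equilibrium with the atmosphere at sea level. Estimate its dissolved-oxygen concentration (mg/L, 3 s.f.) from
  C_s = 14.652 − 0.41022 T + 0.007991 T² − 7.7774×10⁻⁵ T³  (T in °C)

C_s ≈ 8.18 mg/L

C_s = 14.652 − 0.41022×25 + 0.007991×25² − 7.7774×10⁻⁵×25³ = 8.176 mg/L.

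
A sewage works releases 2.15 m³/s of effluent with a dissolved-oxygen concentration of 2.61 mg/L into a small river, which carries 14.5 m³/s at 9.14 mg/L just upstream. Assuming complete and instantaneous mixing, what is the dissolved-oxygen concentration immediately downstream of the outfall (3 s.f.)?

8.30 mg/L

Flow-weighted mixing: C = (Q_r C_r + Q_w C_w)/(Q_r + Q_w)
= (14.5×9.14 + 2.15×2.61)/(14.5 + 2.15) = 138.1/16.65 = 8.297 mg/L.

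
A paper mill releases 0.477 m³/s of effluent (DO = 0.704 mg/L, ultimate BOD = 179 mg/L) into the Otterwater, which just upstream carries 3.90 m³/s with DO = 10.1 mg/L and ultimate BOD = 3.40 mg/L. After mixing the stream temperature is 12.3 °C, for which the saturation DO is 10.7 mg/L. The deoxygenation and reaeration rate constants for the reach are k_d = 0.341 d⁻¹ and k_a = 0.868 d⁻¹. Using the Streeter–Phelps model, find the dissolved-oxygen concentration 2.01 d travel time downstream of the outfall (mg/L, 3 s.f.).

Mixed DO = (3.90×10.1 + 0.477×0.704)/(3.90+0.477) = 39.73/4.377 = 9.076 mg/L.
Mixed L₀ = (3.90×3.40 + 0.477×179)/(4.377) = 98.64/4.377 = 22.54 mg/L.
Initial deficit D₀ = C_s − DO₀ = 10.7 − 9.076 = 1.624 mg/L.
D(2.01) = [0.341×22.54/(0.868−0.341)](e^(−0.341×2.01) − e^(−0.868×2.01)) + 1.624 e^(−0.868×2.01)
= 14.58 × (0.5039 − 0.1747) + 1.624 × 0.1747 = 5.084 mg/L.
DO = 10.7 − 5.084 = 5.616 mg/L.

DO ≈ 5.62 mg/L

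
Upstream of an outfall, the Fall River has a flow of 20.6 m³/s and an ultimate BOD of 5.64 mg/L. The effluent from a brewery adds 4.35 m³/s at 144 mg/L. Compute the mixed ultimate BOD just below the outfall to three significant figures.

Flow-weighted mixing: C = (Q_r C_r + Q_w C_w)/(Q_r + Q_w)
= (20.6×5.64 + 4.35×144)/(20.6 + 4.35) = 742.6/24.95 = 29.76 mg/L.

29.8 mg/L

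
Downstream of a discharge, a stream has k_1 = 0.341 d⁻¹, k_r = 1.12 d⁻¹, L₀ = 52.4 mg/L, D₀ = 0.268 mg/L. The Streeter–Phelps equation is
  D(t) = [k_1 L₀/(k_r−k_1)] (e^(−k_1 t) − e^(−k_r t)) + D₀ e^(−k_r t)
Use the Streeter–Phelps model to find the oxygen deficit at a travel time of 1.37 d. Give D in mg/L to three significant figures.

k_1 L₀/(k_r−k_1) = 0.341×52.4/(1.12−0.341) = 17.87/0.7790 = 22.94 mg/L.
e^(−k_1 t) = e^(−0.341×1.370) = 0.6268; e^(−k_r t) = e^(−1.12×1.370) = 0.2156.
D = 22.94 × (0.6268 − 0.2156) + 0.268 × 0.2156 = 9.432 + 0.05778 = 9.489 mg/L.

D ≈ 9.49 mg/L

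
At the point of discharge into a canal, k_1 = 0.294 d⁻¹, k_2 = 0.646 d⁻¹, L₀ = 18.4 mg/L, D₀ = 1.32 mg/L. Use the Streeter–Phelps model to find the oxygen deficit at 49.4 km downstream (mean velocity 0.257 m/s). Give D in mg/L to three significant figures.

D ≈ 4.65 mg/L

Travel time t = x/v = 49.4 km / (0.257 m/s) = 49400 m / 0.257 m/s = 192200 s = 2.225 d.
k_1 L₀/(k_2−k_1) = 0.294×18.4/(0.646−0.294) = 5.410/0.3520 = 15.37 mg/L.
e^(−k_1 t) = e^(−0.294×2.225) = 0.5199; e^(−k_2 t) = e^(−0.646×2.225) = 0.2376.
D = 15.37 × (0.5199 − 0.2376) + 1.32 × 0.2376 = 4.339 + 0.3136 = 4.652 mg/L.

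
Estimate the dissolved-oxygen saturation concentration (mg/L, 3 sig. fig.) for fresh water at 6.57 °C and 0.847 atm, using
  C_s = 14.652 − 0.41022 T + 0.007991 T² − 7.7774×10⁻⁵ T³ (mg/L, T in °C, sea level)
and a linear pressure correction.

At sea level: C_s = 14.652 − 0.41022×6.57 + 0.007991×6.57² − 7.7774×10⁻⁵×6.57³ = 12.28 mg/L.
Pressure correction: C_s' = 12.28 × 0.847 = 10.40 mg/L.

C_s ≈ 10.4 mg/L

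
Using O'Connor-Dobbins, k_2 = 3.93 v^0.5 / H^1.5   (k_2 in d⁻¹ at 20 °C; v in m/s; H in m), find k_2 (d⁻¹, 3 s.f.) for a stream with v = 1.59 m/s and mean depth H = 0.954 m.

k_2 = 3.93 × 1.59^0.5 / 0.954^1.5 = 3.93 × 1.261 / 0.9318 = 5.318 d⁻¹.

k_2 ≈ 5.32 d⁻¹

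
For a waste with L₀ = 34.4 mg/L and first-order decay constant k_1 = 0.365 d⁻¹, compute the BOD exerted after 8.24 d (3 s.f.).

y ≈ 32.7 mg/L

y_t = L₀(1 − e^(−k_1 t)) = 34.4 × (1 − e^(−0.365×8.24))
= 34.4 × (1 − 0.04941) = 34.4 × 0.9506 = 32.70 mg/L.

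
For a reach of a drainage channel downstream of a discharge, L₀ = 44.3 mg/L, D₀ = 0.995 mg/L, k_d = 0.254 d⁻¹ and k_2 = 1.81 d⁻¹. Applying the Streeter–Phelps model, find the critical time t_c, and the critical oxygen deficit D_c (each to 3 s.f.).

t_c ≈ 1.17 d; D_c ≈ 4.62 mg/L

With k_2/k_d = 7.126 and 1 − D₀(k_2−k_d)/(k_d L₀) = 0.8624,
t_c = ln(7.126 × 0.8624) / (1.81 − 0.254) = ln(6.146) / 1.556 = 1.816/1.556 = 1.167 d.
L(t_c) = L₀ e^(−k_d t_c) = 44.3 × 0.7435 = 32.94 mg/L, and at the critical point k_2 D_c = k_d L, so D_c = (0.254/1.81) × 32.94 = 4.622 mg/L.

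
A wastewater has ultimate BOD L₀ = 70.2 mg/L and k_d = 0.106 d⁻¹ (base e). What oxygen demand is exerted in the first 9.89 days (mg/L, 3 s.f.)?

y_t = L₀(1 − e^(−k_d t)) = 70.2 × (1 − e^(−0.106×9.89))
= 70.2 × (1 − 0.3505) = 70.2 × 0.6495 = 45.59 mg/L.

y ≈ 45.6 mg/L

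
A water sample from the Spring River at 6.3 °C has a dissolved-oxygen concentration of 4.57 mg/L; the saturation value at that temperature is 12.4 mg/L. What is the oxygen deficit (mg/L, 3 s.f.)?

D = C_s − C = 12.4 − 4.57 = 7.83 mg/L.

D ≈ 7.83 mg/L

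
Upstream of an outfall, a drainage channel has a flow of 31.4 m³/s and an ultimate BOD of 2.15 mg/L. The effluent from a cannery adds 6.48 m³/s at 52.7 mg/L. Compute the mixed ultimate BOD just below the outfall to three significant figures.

10.8 mg/L

Flow-weighted mixing: C = (Q_r C_r + Q_w C_w)/(Q_r + Q_w)
= (31.4×2.15 + 6.48×52.7)/(31.4 + 6.48) = 409.0/37.88 = 10.80 mg/L.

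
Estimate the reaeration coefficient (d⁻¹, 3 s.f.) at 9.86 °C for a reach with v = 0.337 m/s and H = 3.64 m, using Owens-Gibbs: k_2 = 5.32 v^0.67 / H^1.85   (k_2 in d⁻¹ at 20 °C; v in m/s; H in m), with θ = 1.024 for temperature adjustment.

k_2(20) = 5.32 × 0.337^0.67 / 3.64^1.85 = 5.32 × 0.4825 / 10.92 = 0.2352 d⁻¹.
k_2(9.86) = 0.2352 × 1.024^(9.86−20) = 0.2352 × 0.7862 = 0.1849 d⁻¹.

k_2 ≈ 0.185 d⁻¹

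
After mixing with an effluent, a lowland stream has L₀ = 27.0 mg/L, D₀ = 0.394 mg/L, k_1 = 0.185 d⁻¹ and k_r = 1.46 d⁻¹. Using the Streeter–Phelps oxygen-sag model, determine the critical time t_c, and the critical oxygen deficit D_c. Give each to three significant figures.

t_c ≈ 1.54 d; D_c ≈ 2.57 mg/L

At the critical point dD/dt = 0, so k_1 L₀ e^(−k_1 t) = k_r D. Substituting D(t) from the Streeter–Phelps equation and solving for t gives
t_c = ln[(k_r/k_1)(1 − D₀(k_r−k_1)/(k_1 L₀))] / (k_r−k_1).
Here k_r−k_1 = 1.275 d⁻¹ and 1 − D₀(k_r−k_1)/(k_1 L₀) = 1 − 0.394×1.275/(0.185×27.0) = 0.8994, so
t_c = ln(7.892 × 0.8994) / 1.275 = 1.960 / 1.275 = 1.537 d.
L(t_c) = L₀ e^(−k_1 t_c) = 27.0 × 0.7525 = 20.32 mg/L, and at the critical point k_r D_c = k_1 L, so D_c = (0.185/1.46) × 20.32 = 2.574 mg/L.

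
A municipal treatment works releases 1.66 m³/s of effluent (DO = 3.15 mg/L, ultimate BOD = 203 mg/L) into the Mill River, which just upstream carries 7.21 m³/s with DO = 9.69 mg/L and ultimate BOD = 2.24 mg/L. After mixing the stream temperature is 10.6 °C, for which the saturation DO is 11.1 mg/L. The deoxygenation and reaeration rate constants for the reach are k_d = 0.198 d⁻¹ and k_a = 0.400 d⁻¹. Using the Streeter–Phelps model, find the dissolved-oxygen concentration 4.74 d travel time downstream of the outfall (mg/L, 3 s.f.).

Mixed DO = (7.21×9.69 + 1.66×3.15)/(7.21+1.66) = 75.09/8.870 = 8.466 mg/L.
Mixed L₀ = (7.21×2.24 + 1.66×203)/(8.870) = 353.1/8.870 = 39.81 mg/L.
Initial deficit D₀ = C_s − DO₀ = 11.1 − 8.466 = 2.634 mg/L.
D(4.74) = [0.198×39.81/(0.400−0.198)](e^(−0.198×4.74) − e^(−0.400×4.74)) + 2.634 e^(−0.400×4.74)
= 39.02 × (0.3912 − 0.1502) + 2.634 × 0.1502 = 9.802 mg/L.
DO = 11.1 − 9.802 = 1.298 mg/L.

DO ≈ 1.30 mg/L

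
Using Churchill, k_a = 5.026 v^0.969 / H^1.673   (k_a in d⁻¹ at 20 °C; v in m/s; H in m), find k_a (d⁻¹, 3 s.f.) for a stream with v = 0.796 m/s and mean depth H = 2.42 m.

k_a ≈ 0.919 d⁻¹

k_a = 5.026 × 0.796^0.969 / 2.42^1.673 = 5.026 × 0.8016 / 4.387 = 0.9185 d⁻¹.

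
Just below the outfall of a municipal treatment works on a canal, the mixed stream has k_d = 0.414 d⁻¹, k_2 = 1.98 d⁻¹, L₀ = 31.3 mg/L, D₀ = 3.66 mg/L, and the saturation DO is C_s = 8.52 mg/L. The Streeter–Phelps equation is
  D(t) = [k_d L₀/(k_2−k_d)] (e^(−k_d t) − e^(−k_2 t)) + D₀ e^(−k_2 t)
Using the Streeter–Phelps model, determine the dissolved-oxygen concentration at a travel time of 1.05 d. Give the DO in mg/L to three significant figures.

DO ≈ 3.74 mg/L

k_d L₀/(k_2−k_d) = 0.414×31.3/(1.98−0.414) = 12.96/1.566 = 8.275 mg/L.
e^(−k_d t) = e^(−0.414×1.050) = 0.6475; e^(−k_2 t) = e^(−1.98×1.050) = 0.1251.
D = 8.275 × (0.6475 − 0.1251) + 3.66 × 0.1251 = 4.323 + 0.4577 = 4.780 mg/L.
DO = C_s − D = 8.52 − 4.780 = 3.740 mg/L.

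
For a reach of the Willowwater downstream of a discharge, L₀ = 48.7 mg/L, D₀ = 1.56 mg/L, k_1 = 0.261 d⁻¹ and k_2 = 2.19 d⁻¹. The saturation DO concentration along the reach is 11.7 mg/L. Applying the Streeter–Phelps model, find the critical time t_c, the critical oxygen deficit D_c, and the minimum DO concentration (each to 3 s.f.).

t_c = [1/(k_2−k_1)] ln[(k_2/k_1)(1 − D₀(k_2−k_1)/(k_1 L₀))]
= [1/(2.19−0.261)] ln[(2.19/0.261)(1 − 1.56×1.929/(0.261×48.7))]
= (1/1.929) ln[8.391 × 0.7633] = 0.5184 × ln(6.404) = 0.5184 × 1.857 = 0.9627 d.
D_c = (k_1/k_2) L₀ e^(−k_1 t_c) = (0.261/2.19) × 48.7 × e^(−0.261×0.9627) = 0.1192 × 48.7 × 0.7778 = 4.514 mg/L.
Minimum DO = C_s − D_c = 11.7 − 4.514 = 7.186 mg/L.

t_c ≈ 0.963 d; D_c ≈ 4.51 mg/L; min DO ≈ 7.19 mg/L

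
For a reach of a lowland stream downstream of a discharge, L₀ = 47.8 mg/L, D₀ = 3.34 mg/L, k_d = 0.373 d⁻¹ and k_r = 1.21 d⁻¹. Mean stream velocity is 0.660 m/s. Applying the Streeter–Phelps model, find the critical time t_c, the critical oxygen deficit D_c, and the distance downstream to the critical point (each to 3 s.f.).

t_c = [1/(k_r−k_d)] ln[(k_r/k_d)(1 − D₀(k_r−k_d)/(k_d L₀))]
= [1/(1.21−0.373)] ln[(1.21/0.373)(1 − 3.34×0.8370/(0.373×47.8))]
= (1/0.8370) ln[3.244 × 0.8432] = 1.195 × ln(2.735) = 1.195 × 1.006 = 1.202 d.
L(t_c) = L₀ e^(−k_d t_c) = 47.8 × 0.6386 = 30.53 mg/L, and at the critical point k_r D_c = k_d L, so D_c = (0.373/1.21) × 30.53 = 9.410 mg/L.
x_c = v t_c = 0.660 m/s × 1.202 d × 86400 s/d = 68550 m ≈ 68.6 km.

t_c ≈ 1.20 d; D_c ≈ 9.41 mg/L; x_c ≈ 68.6 km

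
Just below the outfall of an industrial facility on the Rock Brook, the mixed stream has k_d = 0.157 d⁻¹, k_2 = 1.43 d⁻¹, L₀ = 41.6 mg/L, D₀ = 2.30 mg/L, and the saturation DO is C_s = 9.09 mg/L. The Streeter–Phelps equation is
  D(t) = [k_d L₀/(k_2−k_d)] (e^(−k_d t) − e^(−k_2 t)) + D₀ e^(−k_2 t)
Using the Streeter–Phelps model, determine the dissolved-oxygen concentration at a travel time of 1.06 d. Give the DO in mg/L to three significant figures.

DO ≈ 5.37 mg/L

k_d L₀/(k_2−k_d) = 0.157×41.6/(1.43−0.157) = 6.531/1.273 = 5.131 mg/L.
e^(−k_d t) = e^(−0.157×1.060) = 0.8467; e^(−k_2 t) = e^(−1.43×1.060) = 0.2196.
D = 5.131 × (0.8467 − 0.2196) + 2.30 × 0.2196 = 3.217 + 0.5052 = 3.722 mg/L.
DO = C_s − D = 9.09 − 3.722 = 5.368 mg/L.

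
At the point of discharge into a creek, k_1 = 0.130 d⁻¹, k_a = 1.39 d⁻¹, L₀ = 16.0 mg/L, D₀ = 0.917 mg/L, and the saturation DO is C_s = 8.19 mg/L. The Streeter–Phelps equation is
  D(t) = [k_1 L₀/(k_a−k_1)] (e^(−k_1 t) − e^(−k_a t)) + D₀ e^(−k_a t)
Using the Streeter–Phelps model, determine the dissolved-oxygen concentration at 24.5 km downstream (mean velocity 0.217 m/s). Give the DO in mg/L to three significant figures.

DO ≈ 6.92 mg/L

Travel time t = x/v = 24.5 km / (0.217 m/s) = 24500 m / 0.217 m/s = 112900 s = 1.307 d.
k_1 L₀/(k_a−k_1) = 0.130×16.0/(1.39−0.130) = 2.080/1.260 = 1.651 mg/L.
e^(−k_1 t) = e^(−0.130×1.307) = 0.8438; e^(−k_a t) = e^(−1.39×1.307) = 0.1626.
D = 1.651 × (0.8438 − 0.1626) + 0.917 × 0.1626 = 1.124 + 0.1491 = 1.274 mg/L.
DO = C_s − D = 8.19 − 1.274 = 6.916 mg/L.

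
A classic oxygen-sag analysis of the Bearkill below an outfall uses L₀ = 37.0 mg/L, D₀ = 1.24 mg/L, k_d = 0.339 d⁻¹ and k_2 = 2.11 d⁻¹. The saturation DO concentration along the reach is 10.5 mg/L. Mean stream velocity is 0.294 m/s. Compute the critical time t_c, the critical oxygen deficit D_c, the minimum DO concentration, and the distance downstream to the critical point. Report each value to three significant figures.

t_c ≈ 0.924 d; D_c ≈ 4.35 mg/L; min DO ≈ 6.15 mg/L; x_c ≈ 23.5 km

t_c = [1/(k_2−k_d)] ln[(k_2/k_d)(1 − D₀(k_2−k_d)/(k_d L₀))]
= [1/(2.11−0.339)] ln[(2.11/0.339)(1 − 1.24×1.771/(0.339×37.0))]
= (1/1.771) ln[6.224 × 0.8249] = 0.5647 × ln(5.134) = 0.5647 × 1.636 = 0.9238 d.
D_c = (k_d/k_2) L₀ e^(−k_d t_c) = (0.339/2.11) × 37.0 × e^(−0.339×0.9238) = 0.1607 × 37.0 × 0.7311 = 4.346 mg/L.
Minimum DO = C_s − D_c = 10.5 − 4.346 = 6.154 mg/L.
x_c = v t_c = 0.294 m/s × 0.9238 d × 86400 s/d = 23460 m ≈ 23.5 km.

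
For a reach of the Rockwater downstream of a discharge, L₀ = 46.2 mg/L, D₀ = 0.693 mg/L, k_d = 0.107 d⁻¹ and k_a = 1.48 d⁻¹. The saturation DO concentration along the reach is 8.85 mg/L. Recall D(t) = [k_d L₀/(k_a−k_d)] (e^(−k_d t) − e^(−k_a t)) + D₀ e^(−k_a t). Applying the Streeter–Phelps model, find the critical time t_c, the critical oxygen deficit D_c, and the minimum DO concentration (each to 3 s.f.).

t_c = [1/(k_a−k_d)] ln[(k_a/k_d)(1 − D₀(k_a−k_d)/(k_d L₀))]
= [1/(1.48−0.107)] ln[(1.48/0.107)(1 − 0.693×1.373/(0.107×46.2))]
= (1/1.373) ln[13.83 × 0.8075] = 0.7283 × ln(11.17) = 0.7283 × 2.413 = 1.758 d.
L(t_c) = L₀ e^(−k_d t_c) = 46.2 × 0.8286 = 38.28 mg/L, and at the critical point k_a D_c = k_d L, so D_c = (0.107/1.48) × 38.28 = 2.768 mg/L.
Minimum DO = C_s − D_c = 8.85 − 2.768 = 6.082 mg/L.

t_c ≈ 1.76 d; D_c ≈ 2.77 mg/L; min DO ≈ 6.08 mg/L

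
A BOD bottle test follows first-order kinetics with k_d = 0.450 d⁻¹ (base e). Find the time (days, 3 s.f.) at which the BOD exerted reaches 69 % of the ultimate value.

y/L₀ = 1 − e^(−k_d t) = 0.69 ⇒ e^(−k_d t) = 0.310
t = −ln(0.310) / 0.450 = 1.171 / 0.450 = 2.603 d.

t ≈ 2.60 d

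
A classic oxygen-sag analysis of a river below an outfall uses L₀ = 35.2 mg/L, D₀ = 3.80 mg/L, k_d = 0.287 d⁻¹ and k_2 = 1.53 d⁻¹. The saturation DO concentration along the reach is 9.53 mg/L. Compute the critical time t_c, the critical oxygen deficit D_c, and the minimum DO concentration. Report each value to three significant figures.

t_c = [1/(k_2−k_d)] ln[(k_2/k_d)(1 − D₀(k_2−k_d)/(k_d L₀))]
= [1/(1.53−0.287)] ln[(1.53/0.287)(1 − 3.80×1.243/(0.287×35.2))]
= (1/1.243) ln[5.331 × 0.5324] = 0.8045 × ln(2.838) = 0.8045 × 1.043 = 0.8393 d.
D_c = (k_d/k_2) L₀ e^(−k_d t_c) = (0.287/1.53) × 35.2 × e^(−0.287×0.8393) = 0.1876 × 35.2 × 0.7859 = 5.189 mg/L.
Minimum DO = C_s − D_c = 9.53 − 5.189 = 4.341 mg/L.

t_c ≈ 0.839 d; D_c ≈ 5.19 mg/L; min DO ≈ 4.34 mg/L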